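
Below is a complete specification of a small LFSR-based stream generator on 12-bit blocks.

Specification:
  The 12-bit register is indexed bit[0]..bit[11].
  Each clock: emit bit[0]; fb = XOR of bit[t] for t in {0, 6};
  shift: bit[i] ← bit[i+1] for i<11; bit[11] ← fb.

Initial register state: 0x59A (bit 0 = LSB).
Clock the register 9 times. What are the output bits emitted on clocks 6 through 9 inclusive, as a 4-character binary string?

0011

reg_0 = 0x59A
clock 1: out=0, reg = 0x2CD
clock 2: out=1, reg = 0x166
clock 3: out=0, reg = 0x8B3
clock 4: out=1, reg = 0xC59
clock 5: out=1, reg = 0x62C
clock 6: out=0, reg = 0x316
clock 7: out=0, reg = 0x18B
clock 8: out=1, reg = 0x8C5
clock 9: out=1, reg = 0x462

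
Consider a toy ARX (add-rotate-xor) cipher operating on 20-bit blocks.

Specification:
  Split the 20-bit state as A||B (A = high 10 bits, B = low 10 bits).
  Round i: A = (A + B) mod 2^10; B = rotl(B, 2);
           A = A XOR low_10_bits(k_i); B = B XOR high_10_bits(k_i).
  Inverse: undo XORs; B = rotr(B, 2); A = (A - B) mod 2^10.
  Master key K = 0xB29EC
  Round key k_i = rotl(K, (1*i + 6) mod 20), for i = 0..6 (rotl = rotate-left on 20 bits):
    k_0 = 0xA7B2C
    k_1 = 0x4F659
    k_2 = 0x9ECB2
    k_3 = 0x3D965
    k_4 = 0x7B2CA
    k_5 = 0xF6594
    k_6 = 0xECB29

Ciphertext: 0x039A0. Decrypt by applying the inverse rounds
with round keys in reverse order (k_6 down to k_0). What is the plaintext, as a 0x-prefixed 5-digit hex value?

0x4392E

s_0 = ciphertext = 0x039A0
s_1 = InvRound(s_0, k_6) = 0x28E84
s_2 = InvRound(s_1, k_5) = 0xF8157
s_3 = InvRound(s_2, k_4) = 0x7F32E
s_4 = InvRound(s_3, k_3) = 0xE8CF6
s_5 = InvRound(s_4, k_2) = 0x5B9A3
s_6 = InvRound(s_5, k_1) = 0x44227
s_7 = InvRound(s_6, k_0) = 0x4392E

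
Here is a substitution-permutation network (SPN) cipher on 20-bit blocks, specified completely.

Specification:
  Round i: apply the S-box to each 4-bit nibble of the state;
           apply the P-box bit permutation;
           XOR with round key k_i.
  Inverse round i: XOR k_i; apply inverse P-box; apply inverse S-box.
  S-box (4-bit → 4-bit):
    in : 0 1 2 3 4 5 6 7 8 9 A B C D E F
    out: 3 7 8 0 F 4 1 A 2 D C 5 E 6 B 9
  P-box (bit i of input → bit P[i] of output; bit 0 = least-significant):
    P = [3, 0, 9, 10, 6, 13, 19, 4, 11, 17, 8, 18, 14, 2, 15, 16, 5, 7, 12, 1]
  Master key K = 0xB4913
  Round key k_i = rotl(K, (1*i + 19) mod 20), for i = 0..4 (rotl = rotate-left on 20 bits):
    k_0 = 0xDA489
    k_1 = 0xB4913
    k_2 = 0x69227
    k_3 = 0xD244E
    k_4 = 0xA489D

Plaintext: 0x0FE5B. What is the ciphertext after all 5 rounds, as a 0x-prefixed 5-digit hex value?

s_0 = plaintext = 0x0FE5B
s_1 = Round(s_0, k_0) = 0x2EE21
s_2 = Round(s_1, k_1) = 0xC030C
s_3 = Round(s_2, k_2) = 0x6E4E0
s_4 = Round(s_3, k_3) = 0xA4D33
s_5 = Round(s_4, k_4) = 0x9999B

0x9999B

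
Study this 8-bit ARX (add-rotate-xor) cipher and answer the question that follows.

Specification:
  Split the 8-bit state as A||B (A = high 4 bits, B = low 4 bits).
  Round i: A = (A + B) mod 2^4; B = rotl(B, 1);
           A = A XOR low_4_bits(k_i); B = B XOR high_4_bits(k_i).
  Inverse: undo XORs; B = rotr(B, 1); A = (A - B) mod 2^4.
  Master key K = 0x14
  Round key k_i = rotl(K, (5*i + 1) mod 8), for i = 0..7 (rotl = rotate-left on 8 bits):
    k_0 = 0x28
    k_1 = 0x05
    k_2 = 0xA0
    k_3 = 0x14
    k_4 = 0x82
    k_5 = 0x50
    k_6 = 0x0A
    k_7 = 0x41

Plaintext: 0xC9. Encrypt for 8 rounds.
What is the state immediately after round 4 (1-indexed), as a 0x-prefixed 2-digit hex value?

0xFC

s_0 = plaintext = 0xC9
s_1 = Round(s_0, k_0) = 0xD1
s_2 = Round(s_1, k_1) = 0xB2
s_3 = Round(s_2, k_2) = 0xDE
s_4 = Round(s_3, k_3) = 0xFC
s_5 = Round(s_4, k_4) = 0x91
s_6 = Round(s_5, k_5) = 0xA7
s_7 = Round(s_6, k_6) = 0xBE
s_8 = Round(s_7, k_7) = 0x89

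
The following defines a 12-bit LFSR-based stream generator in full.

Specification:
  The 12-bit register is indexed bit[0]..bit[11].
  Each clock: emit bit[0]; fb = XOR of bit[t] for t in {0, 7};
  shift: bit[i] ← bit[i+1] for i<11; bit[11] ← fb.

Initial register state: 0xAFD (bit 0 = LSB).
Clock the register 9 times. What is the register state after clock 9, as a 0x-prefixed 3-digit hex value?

reg_0 = 0xAFD
clock 1: out=1, reg = 0x57E
clock 2: out=0, reg = 0x2BF
clock 3: out=1, reg = 0x15F
clock 4: out=1, reg = 0x8AF
clock 5: out=1, reg = 0x457
clock 6: out=1, reg = 0xA2B
clock 7: out=1, reg = 0xD15
clock 8: out=1, reg = 0xE8A
clock 9: out=0, reg = 0xF45

0xF45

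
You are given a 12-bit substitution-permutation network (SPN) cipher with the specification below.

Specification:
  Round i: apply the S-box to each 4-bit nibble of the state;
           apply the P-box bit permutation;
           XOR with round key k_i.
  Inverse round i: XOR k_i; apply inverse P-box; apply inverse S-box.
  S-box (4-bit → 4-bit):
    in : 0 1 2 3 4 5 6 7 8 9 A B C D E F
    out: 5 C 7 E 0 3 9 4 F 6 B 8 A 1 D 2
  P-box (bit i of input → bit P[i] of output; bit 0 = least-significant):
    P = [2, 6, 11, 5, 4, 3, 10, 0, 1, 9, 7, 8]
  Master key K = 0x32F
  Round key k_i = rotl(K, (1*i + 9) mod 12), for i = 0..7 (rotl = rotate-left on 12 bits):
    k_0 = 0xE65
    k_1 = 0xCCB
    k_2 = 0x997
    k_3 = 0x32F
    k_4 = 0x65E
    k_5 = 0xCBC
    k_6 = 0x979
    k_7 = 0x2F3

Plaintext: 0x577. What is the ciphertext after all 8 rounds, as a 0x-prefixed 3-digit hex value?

s_0 = plaintext = 0x577
s_1 = Round(s_0, k_0) = 0x067
s_2 = Round(s_1, k_1) = 0x458
s_3 = Round(s_2, k_2) = 0x1EB
s_4 = Round(s_3, k_3) = 0x69E
s_5 = Round(s_4, k_4) = 0xB70
s_6 = Round(s_5, k_5) = 0x1B8
s_7 = Round(s_6, k_6) = 0x09C
s_8 = Round(s_7, k_7) = 0x619

0x619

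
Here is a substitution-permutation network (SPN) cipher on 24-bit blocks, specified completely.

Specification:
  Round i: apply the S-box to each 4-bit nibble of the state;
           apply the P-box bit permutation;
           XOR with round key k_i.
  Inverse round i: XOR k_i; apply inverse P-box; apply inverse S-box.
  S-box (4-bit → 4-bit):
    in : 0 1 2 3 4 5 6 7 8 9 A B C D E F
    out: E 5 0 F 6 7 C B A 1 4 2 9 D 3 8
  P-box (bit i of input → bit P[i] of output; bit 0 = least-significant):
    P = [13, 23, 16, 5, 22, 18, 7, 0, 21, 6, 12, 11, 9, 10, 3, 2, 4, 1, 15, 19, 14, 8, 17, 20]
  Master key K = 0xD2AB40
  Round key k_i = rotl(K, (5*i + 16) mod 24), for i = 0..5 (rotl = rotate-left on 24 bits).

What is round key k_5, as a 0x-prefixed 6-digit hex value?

K = 0xD2AB40
k_0 = rotl(K, (5*0+16) mod 24) = rotl(K, 16) = 0x40D2AB
k_1 = rotl(K, (5*1+16) mod 24) = rotl(K, 21) = 0x1A5568
k_2 = rotl(K, (5*2+16) mod 24) = rotl(K, 2) = 0x4AAD03
k_3 = rotl(K, (5*3+16) mod 24) = rotl(K, 7) = 0x55A069
k_4 = rotl(K, (5*4+16) mod 24) = rotl(K, 12) = 0xB40D2A
k_5 = rotl(K, (5*5+16) mod 24) = rotl(K, 17) = 0x81A556

0x81A556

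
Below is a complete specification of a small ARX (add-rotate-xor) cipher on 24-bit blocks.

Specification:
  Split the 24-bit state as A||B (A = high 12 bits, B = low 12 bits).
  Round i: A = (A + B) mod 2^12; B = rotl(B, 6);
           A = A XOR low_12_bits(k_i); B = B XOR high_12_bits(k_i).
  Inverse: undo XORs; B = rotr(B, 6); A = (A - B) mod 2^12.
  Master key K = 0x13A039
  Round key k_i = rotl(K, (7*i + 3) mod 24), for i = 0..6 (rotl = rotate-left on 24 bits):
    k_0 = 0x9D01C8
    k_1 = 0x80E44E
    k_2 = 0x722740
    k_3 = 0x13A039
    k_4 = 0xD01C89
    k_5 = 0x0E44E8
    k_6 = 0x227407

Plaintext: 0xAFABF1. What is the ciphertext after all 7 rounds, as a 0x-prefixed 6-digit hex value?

s_0 = plaintext = 0xAFABF1
s_1 = Round(s_0, k_0) = 0x7235BF
s_2 = Round(s_1, k_1) = 0x8AC7D8
s_3 = Round(s_2, k_2) = 0x7C413D
s_4 = Round(s_3, k_3) = 0x938E7E
s_5 = Round(s_4, k_4) = 0xB3F2B8
s_6 = Round(s_5, k_5) = 0x91FEEE
s_7 = Round(s_6, k_6) = 0xC0A99C

0xC0A99C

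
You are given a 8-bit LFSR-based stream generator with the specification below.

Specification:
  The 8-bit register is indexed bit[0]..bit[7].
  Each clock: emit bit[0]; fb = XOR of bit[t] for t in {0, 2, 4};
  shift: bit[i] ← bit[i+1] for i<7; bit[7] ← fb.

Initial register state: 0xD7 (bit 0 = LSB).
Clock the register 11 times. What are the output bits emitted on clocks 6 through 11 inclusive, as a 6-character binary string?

011111

reg_0 = 0xD7
clock 1: out=1, reg = 0xEB
clock 2: out=1, reg = 0xF5
clock 3: out=1, reg = 0xFA
clock 4: out=0, reg = 0xFD
clock 5: out=1, reg = 0xFE
clock 6: out=0, reg = 0x7F
clock 7: out=1, reg = 0xBF
clock 8: out=1, reg = 0xDF
clock 9: out=1, reg = 0xEF
clock 10: out=1, reg = 0x77
clock 11: out=1, reg = 0xBB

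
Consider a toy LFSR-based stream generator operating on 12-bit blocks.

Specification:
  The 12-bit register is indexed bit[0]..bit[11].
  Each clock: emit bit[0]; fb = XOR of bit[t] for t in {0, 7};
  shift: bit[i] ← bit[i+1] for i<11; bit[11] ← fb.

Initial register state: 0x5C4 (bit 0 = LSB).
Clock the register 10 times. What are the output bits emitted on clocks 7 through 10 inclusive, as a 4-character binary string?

reg_0 = 0x5C4
clock 1: out=0, reg = 0xAE2
clock 2: out=0, reg = 0xD71
clock 3: out=1, reg = 0xEB8
clock 4: out=0, reg = 0xF5C
clock 5: out=0, reg = 0x7AE
clock 6: out=0, reg = 0xBD7
clock 7: out=1, reg = 0x5EB
clock 8: out=1, reg = 0x2F5
clock 9: out=1, reg = 0x17A
clock 10: out=0, reg = 0x0BD

1110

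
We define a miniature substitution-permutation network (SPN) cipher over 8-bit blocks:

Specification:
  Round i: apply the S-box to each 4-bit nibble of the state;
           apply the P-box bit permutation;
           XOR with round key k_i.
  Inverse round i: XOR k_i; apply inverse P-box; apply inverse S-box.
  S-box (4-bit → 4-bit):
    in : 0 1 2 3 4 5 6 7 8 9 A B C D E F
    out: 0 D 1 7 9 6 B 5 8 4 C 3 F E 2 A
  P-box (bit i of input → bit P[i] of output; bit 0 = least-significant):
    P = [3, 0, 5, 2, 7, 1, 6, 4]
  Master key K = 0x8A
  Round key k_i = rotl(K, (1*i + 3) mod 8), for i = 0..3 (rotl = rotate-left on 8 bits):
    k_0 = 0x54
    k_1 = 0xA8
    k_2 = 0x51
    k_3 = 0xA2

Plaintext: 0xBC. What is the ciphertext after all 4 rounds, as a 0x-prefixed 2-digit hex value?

0x94

s_0 = plaintext = 0xBC
s_1 = Round(s_0, k_0) = 0xFB
s_2 = Round(s_1, k_1) = 0xB3
s_3 = Round(s_2, k_2) = 0xFA
s_4 = Round(s_3, k_3) = 0x94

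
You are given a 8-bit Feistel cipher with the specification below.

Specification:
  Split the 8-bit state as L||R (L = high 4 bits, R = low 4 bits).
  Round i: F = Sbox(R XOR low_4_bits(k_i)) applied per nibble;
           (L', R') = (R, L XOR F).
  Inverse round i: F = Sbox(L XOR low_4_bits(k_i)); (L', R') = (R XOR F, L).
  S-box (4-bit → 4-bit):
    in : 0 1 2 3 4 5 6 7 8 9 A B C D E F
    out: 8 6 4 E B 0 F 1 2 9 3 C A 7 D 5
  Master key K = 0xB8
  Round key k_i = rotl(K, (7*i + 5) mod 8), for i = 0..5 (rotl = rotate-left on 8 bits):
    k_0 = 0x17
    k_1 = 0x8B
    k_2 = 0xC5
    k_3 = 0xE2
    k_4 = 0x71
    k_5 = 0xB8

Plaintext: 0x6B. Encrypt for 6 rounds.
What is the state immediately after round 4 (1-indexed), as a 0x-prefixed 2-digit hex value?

0x96

s_0 = plaintext = 0x6B
s_1 = Round(s_0, k_0) = 0xBC
s_2 = Round(s_1, k_1) = 0xCA
s_3 = Round(s_2, k_2) = 0xA9
s_4 = Round(s_3, k_3) = 0x96
s_5 = Round(s_4, k_4) = 0x68
s_6 = Round(s_5, k_5) = 0x8E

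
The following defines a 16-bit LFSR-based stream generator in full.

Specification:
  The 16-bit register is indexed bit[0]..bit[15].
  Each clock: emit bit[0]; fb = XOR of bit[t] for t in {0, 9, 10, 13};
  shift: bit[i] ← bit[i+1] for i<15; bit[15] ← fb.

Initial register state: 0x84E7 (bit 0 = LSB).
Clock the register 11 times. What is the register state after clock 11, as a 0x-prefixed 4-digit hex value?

reg_0 = 0x84E7
clock 1: out=1, reg = 0x4273
clock 2: out=1, reg = 0x2139
clock 3: out=1, reg = 0x109C
clock 4: out=0, reg = 0x084E
clock 5: out=0, reg = 0x0427
clock 6: out=1, reg = 0x0213
clock 7: out=1, reg = 0x0109
clock 8: out=1, reg = 0x8084
clock 9: out=0, reg = 0x4042
clock 10: out=0, reg = 0x2021
clock 11: out=1, reg = 0x1010

0x1010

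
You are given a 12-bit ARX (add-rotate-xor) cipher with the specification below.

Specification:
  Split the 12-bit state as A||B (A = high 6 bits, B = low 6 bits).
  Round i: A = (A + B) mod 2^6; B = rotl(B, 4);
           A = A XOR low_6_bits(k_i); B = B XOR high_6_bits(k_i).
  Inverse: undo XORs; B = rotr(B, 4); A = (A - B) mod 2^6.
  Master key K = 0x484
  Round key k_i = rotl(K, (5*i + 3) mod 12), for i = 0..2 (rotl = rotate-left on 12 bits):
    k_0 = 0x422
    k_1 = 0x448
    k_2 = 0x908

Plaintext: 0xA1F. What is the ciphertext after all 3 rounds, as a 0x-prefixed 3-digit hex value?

0x92E

s_0 = plaintext = 0xA1F
s_1 = Round(s_0, k_0) = 0x967
s_2 = Round(s_1, k_1) = 0x128
s_3 = Round(s_2, k_2) = 0x92E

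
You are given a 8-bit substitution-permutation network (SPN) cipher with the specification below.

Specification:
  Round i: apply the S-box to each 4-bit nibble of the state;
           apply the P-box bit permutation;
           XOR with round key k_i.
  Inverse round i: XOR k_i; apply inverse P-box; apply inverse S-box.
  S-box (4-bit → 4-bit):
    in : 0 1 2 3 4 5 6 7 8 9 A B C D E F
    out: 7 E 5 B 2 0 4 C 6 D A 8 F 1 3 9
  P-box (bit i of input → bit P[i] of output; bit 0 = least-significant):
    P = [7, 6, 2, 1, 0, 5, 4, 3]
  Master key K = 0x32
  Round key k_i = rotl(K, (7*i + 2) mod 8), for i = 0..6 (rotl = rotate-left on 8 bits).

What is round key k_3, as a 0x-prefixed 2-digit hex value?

0x19

K = 0x32
k_0 = rotl(K, (7*0+2) mod 8) = rotl(K, 2) = 0xC8
k_1 = rotl(K, (7*1+2) mod 8) = rotl(K, 1) = 0x64
k_2 = rotl(K, (7*2+2) mod 8) = rotl(K, 0) = 0x32
k_3 = rotl(K, (7*3+2) mod 8) = rotl(K, 7) = 0x19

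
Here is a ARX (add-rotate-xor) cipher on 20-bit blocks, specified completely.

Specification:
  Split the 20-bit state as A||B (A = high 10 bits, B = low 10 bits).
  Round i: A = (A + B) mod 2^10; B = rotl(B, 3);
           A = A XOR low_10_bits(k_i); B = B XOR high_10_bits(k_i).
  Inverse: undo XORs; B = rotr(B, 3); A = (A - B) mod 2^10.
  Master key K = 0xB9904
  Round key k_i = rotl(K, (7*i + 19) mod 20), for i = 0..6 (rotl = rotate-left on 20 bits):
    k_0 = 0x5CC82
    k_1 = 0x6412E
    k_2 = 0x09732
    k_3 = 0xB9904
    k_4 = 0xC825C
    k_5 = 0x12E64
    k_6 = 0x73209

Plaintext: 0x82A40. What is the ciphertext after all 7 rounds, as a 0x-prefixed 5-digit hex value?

s_0 = plaintext = 0x82A40
s_1 = Round(s_0, k_0) = 0x32377
s_2 = Round(s_1, k_1) = 0x4462E
s_3 = Round(s_2, k_2) = 0x03551
s_4 = Round(s_3, k_3) = 0x1686C
s_5 = Round(s_4, k_4) = 0xA6840
s_6 = Round(s_5, k_5) = 0x2FA4B
s_7 = Round(s_6, k_6) = 0x40390

0x40390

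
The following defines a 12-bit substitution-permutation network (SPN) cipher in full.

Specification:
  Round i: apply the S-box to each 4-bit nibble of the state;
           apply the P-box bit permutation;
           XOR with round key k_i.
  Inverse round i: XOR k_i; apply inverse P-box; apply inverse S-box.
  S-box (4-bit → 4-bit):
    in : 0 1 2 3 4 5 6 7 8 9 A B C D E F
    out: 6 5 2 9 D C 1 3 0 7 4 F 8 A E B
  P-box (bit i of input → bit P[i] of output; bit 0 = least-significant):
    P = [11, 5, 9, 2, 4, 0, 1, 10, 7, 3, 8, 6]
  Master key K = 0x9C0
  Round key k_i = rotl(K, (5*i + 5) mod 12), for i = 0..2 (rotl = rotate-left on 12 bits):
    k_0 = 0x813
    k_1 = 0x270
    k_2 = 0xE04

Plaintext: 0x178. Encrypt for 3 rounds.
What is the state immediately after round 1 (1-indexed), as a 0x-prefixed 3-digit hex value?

0x982

s_0 = plaintext = 0x178
s_1 = Round(s_0, k_0) = 0x982
s_2 = Round(s_1, k_1) = 0x3D8
s_3 = Round(s_2, k_2) = 0xAC5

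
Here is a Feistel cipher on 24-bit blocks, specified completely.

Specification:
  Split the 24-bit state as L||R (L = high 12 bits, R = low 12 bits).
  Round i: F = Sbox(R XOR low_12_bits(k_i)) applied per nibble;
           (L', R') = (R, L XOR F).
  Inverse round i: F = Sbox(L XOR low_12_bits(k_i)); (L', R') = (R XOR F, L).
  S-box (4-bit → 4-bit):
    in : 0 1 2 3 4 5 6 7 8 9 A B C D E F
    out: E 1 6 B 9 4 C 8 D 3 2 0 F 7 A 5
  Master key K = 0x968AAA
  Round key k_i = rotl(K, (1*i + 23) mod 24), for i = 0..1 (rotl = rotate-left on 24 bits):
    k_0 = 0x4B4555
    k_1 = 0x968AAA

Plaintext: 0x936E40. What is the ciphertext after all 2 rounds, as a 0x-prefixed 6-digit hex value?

0x92259D

s_0 = plaintext = 0x936E40
s_1 = Round(s_0, k_0) = 0xE40922
s_2 = Round(s_1, k_1) = 0x92259D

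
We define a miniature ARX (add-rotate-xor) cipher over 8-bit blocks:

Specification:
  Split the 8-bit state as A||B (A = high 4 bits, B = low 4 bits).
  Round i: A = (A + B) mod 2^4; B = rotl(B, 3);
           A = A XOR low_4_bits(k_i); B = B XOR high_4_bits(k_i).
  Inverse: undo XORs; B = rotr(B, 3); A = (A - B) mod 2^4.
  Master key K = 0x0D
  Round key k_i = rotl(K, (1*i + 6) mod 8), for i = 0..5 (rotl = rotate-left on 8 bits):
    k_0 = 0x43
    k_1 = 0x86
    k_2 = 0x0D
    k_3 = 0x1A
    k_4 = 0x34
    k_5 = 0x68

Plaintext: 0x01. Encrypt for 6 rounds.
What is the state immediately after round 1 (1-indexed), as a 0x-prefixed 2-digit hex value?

s_0 = plaintext = 0x01
s_1 = Round(s_0, k_0) = 0x2C
s_2 = Round(s_1, k_1) = 0x8E
s_3 = Round(s_2, k_2) = 0xB7
s_4 = Round(s_3, k_3) = 0x8A
s_5 = Round(s_4, k_4) = 0x66
s_6 = Round(s_5, k_5) = 0x45

0x2C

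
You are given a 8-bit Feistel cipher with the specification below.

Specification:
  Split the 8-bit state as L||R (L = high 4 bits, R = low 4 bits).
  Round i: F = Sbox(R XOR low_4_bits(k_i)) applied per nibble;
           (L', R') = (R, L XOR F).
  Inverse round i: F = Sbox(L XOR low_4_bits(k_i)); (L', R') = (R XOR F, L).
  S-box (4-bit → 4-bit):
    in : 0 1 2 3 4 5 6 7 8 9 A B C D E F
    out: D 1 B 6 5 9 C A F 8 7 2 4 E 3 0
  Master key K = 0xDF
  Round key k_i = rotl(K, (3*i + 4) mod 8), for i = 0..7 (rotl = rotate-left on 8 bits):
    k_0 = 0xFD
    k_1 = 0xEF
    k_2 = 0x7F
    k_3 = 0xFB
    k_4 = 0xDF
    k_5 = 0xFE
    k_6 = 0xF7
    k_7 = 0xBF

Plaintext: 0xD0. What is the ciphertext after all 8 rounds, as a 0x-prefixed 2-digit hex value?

0x9D

s_0 = plaintext = 0xD0
s_1 = Round(s_0, k_0) = 0x03
s_2 = Round(s_1, k_1) = 0x34
s_3 = Round(s_2, k_2) = 0x41
s_4 = Round(s_3, k_3) = 0x13
s_5 = Round(s_4, k_4) = 0x35
s_6 = Round(s_5, k_5) = 0x51
s_7 = Round(s_6, k_6) = 0x19
s_8 = Round(s_7, k_7) = 0x9D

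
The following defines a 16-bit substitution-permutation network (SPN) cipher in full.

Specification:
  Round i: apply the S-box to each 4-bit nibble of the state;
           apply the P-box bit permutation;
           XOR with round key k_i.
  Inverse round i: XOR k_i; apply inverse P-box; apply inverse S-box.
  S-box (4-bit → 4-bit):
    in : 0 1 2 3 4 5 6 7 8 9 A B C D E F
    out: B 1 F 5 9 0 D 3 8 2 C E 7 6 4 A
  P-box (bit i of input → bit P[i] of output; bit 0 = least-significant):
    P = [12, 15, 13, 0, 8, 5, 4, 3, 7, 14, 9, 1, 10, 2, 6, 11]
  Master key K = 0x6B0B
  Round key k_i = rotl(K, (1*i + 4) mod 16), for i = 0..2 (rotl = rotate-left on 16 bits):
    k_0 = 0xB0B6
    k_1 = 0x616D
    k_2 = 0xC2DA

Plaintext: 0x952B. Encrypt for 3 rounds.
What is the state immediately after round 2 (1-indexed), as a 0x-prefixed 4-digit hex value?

s_0 = plaintext = 0x952B
s_1 = Round(s_0, k_0) = 0x118B
s_2 = Round(s_1, k_1) = 0xC5E4
s_3 = Round(s_2, k_2) = 0xD68F

0xC5E4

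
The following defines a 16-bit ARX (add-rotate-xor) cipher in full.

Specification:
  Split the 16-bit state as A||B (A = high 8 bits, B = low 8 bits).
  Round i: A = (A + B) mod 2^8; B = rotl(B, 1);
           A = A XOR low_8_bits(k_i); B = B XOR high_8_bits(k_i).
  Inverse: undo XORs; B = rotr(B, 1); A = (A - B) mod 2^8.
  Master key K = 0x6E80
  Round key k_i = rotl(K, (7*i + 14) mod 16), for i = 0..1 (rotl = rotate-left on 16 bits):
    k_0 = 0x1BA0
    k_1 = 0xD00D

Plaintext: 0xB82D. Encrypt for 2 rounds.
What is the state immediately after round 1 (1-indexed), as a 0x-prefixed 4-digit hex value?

0x4541

s_0 = plaintext = 0xB82D
s_1 = Round(s_0, k_0) = 0x4541
s_2 = Round(s_1, k_1) = 0x8B52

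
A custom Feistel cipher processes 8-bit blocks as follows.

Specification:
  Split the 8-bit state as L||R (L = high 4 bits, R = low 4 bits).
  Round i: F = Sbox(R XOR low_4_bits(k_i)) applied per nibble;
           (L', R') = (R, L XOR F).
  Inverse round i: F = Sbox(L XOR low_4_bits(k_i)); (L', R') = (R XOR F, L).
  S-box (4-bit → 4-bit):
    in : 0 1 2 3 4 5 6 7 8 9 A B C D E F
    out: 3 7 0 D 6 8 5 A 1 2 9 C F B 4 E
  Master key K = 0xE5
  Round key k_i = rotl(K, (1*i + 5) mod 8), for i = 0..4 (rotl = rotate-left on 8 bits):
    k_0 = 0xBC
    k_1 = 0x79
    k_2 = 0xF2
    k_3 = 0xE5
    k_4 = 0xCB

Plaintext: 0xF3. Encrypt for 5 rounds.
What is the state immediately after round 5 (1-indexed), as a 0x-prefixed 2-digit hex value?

s_0 = plaintext = 0xF3
s_1 = Round(s_0, k_0) = 0x31
s_2 = Round(s_1, k_1) = 0x12
s_3 = Round(s_2, k_2) = 0x22
s_4 = Round(s_3, k_3) = 0x28
s_5 = Round(s_4, k_4) = 0x8F

0x8F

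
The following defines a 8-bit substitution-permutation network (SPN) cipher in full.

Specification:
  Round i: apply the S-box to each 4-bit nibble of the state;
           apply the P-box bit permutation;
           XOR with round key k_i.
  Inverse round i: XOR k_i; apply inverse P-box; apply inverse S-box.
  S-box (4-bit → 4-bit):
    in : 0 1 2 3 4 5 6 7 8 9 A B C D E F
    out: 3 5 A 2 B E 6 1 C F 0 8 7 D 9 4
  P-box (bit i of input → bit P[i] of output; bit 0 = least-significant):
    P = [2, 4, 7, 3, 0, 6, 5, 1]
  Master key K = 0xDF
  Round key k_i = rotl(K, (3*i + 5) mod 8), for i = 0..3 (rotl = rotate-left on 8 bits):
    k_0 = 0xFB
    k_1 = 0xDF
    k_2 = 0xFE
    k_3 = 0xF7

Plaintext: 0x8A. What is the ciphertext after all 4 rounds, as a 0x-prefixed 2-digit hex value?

s_0 = plaintext = 0x8A
s_1 = Round(s_0, k_0) = 0xD9
s_2 = Round(s_1, k_1) = 0x60
s_3 = Round(s_2, k_2) = 0x8A
s_4 = Round(s_3, k_3) = 0xD5

0xD5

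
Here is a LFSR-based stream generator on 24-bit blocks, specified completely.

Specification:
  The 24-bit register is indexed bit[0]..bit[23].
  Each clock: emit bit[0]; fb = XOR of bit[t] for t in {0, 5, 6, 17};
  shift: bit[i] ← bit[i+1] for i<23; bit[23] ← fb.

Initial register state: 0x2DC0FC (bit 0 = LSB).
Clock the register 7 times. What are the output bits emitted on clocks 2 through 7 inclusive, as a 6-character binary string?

011111

reg_0 = 0x2DC0FC
clock 1: out=0, reg = 0x16E07E
clock 2: out=0, reg = 0x8B703F
clock 3: out=1, reg = 0xC5B81F
clock 4: out=1, reg = 0xE2DC0F
clock 5: out=1, reg = 0x716E07
clock 6: out=1, reg = 0xB8B703
clock 7: out=1, reg = 0xDC5B81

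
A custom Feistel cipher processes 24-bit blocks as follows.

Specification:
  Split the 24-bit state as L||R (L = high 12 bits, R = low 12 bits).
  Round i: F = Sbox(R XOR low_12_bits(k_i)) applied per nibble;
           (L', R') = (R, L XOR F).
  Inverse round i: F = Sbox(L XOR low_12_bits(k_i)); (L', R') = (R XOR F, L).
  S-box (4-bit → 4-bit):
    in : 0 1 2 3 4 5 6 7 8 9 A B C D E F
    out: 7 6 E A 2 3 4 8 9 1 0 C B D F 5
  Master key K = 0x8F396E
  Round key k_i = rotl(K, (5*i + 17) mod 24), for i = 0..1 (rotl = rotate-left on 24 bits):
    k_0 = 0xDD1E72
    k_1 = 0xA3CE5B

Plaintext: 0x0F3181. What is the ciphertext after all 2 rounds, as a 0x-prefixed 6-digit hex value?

s_0 = plaintext = 0x0F3181
s_1 = Round(s_0, k_0) = 0x1815A9
s_2 = Round(s_1, k_1) = 0x5A9DDF

0x5A9DDF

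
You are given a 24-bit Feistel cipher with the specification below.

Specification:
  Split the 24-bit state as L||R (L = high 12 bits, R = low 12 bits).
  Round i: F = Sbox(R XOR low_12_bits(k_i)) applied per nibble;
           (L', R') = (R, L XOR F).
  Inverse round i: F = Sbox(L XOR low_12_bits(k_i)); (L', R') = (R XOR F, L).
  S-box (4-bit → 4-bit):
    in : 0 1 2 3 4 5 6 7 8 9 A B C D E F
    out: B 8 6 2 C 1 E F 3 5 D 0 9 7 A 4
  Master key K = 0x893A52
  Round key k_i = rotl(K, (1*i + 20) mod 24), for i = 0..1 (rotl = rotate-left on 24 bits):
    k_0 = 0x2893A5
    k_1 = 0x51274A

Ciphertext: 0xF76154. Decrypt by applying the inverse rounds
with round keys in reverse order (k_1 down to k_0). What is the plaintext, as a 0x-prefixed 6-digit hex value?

s_0 = ciphertext = 0xF76154
s_1 = InvRound(s_0, k_1) = 0x27DF76
s_2 = InvRound(s_1, k_0) = 0x70527D

0x70527D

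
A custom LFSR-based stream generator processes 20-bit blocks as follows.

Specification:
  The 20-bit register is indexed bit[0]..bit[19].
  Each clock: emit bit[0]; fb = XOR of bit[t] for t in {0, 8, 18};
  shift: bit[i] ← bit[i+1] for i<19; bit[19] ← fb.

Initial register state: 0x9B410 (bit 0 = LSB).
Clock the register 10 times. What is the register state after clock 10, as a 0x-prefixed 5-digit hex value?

reg_0 = 0x9B410
clock 1: out=0, reg = 0x4DA08
clock 2: out=0, reg = 0xA6D04
clock 3: out=0, reg = 0xD3682
clock 4: out=0, reg = 0xE9B41
clock 5: out=1, reg = 0xF4DA0
clock 6: out=0, reg = 0x7A6D0
clock 7: out=0, reg = 0xBD368
clock 8: out=0, reg = 0xDE9B4
clock 9: out=0, reg = 0x6F4DA
clock 10: out=0, reg = 0xB7A6D

0xB7A6D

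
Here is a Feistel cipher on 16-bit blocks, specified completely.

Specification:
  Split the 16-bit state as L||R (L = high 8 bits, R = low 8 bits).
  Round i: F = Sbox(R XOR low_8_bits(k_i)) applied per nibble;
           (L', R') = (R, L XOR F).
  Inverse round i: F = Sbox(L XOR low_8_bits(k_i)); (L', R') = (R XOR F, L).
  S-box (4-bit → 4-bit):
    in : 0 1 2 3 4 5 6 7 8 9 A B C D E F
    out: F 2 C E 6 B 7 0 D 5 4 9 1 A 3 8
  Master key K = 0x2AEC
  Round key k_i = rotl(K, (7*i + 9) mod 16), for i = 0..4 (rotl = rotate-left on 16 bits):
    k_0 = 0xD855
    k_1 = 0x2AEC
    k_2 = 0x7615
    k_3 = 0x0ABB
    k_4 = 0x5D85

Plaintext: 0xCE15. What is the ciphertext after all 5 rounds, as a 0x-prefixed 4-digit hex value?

s_0 = plaintext = 0xCE15
s_1 = Round(s_0, k_0) = 0x15A1
s_2 = Round(s_1, k_1) = 0xA17F
s_3 = Round(s_2, k_2) = 0x7FD5
s_4 = Round(s_3, k_3) = 0xD50C
s_5 = Round(s_4, k_4) = 0x0C00

0x0C00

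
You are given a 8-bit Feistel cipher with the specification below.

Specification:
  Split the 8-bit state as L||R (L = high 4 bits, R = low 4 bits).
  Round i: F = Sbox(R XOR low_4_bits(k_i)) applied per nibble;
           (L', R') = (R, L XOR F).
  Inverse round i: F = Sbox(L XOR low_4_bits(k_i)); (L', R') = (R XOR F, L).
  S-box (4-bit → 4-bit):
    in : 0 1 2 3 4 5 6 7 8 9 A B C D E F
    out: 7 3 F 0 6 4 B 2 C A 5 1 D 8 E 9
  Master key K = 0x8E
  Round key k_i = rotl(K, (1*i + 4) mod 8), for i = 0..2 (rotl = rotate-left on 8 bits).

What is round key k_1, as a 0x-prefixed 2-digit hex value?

K = 0x8E
k_0 = rotl(K, (1*0+4) mod 8) = rotl(K, 4) = 0xE8
k_1 = rotl(K, (1*1+4) mod 8) = rotl(K, 5) = 0xD1

0xD1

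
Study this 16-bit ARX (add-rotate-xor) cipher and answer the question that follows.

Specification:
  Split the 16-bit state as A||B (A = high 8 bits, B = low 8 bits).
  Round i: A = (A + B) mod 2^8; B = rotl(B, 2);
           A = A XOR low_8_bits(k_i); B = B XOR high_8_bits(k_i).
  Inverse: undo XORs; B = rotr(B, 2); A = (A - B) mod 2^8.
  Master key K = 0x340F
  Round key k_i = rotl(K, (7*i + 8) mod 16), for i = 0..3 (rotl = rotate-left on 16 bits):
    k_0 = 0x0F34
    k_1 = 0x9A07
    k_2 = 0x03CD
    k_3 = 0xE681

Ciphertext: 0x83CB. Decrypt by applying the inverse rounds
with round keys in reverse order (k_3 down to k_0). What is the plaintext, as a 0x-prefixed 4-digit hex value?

0x2E4B

s_0 = ciphertext = 0x83CB
s_1 = InvRound(s_0, k_3) = 0xB74B
s_2 = InvRound(s_1, k_2) = 0x6812
s_3 = InvRound(s_2, k_1) = 0x4D22
s_4 = InvRound(s_3, k_0) = 0x2E4B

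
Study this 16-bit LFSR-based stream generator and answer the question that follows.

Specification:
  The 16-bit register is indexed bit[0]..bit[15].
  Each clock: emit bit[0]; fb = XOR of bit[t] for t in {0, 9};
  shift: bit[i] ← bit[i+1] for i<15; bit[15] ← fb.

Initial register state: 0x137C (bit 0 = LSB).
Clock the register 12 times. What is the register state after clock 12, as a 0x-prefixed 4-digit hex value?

0x9F51

reg_0 = 0x137C
clock 1: out=0, reg = 0x89BE
clock 2: out=0, reg = 0x44DF
clock 3: out=1, reg = 0xA26F
clock 4: out=1, reg = 0x5137
clock 5: out=1, reg = 0xA89B
clock 6: out=1, reg = 0xD44D
clock 7: out=1, reg = 0xEA26
clock 8: out=0, reg = 0xF513
clock 9: out=1, reg = 0xFA89
clock 10: out=1, reg = 0x7D44
clock 11: out=0, reg = 0x3EA2
clock 12: out=0, reg = 0x9F51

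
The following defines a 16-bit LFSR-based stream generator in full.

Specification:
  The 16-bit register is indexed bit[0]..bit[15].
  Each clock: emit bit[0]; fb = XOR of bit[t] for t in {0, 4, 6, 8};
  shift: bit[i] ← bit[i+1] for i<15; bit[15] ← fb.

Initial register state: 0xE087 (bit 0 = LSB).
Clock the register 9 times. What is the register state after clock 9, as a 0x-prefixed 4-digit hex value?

0x76F0

reg_0 = 0xE087
clock 1: out=1, reg = 0xF043
clock 2: out=1, reg = 0x7821
clock 3: out=1, reg = 0xBC10
clock 4: out=0, reg = 0xDE08
clock 5: out=0, reg = 0x6F04
clock 6: out=0, reg = 0xB782
clock 7: out=0, reg = 0xDBC1
clock 8: out=1, reg = 0xEDE0
clock 9: out=0, reg = 0x76F0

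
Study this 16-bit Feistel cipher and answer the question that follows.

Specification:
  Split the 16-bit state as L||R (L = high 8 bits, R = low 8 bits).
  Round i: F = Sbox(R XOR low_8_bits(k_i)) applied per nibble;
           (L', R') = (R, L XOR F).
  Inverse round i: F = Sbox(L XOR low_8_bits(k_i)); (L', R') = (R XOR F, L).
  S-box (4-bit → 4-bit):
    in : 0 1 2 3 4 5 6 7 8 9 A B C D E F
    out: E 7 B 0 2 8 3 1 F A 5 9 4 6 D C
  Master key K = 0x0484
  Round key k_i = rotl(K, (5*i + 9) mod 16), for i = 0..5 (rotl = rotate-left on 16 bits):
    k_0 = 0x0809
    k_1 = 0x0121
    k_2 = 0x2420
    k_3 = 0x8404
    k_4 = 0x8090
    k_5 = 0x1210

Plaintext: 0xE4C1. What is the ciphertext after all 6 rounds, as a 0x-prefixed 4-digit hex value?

0x92A9

s_0 = plaintext = 0xE4C1
s_1 = Round(s_0, k_0) = 0xC1AB
s_2 = Round(s_1, k_1) = 0xAB34
s_3 = Round(s_2, k_2) = 0x34D9
s_4 = Round(s_3, k_3) = 0xD952
s_5 = Round(s_4, k_4) = 0x5292
s_6 = Round(s_5, k_5) = 0x92A9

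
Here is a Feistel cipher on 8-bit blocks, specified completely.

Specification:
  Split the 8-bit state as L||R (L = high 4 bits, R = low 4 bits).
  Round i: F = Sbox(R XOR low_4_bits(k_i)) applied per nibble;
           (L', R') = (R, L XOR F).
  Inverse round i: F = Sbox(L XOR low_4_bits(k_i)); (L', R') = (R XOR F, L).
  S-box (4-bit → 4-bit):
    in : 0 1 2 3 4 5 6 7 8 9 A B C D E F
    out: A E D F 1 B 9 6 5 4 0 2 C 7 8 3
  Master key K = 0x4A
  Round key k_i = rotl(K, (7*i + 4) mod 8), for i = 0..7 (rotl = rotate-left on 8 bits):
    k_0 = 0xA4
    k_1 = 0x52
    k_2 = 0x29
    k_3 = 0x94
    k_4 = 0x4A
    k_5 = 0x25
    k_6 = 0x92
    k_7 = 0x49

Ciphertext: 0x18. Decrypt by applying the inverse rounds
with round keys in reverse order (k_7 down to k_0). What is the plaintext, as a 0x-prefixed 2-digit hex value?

0x9B

s_0 = ciphertext = 0x18
s_1 = InvRound(s_0, k_7) = 0xD1
s_2 = InvRound(s_1, k_6) = 0x2D
s_3 = InvRound(s_2, k_5) = 0xB2
s_4 = InvRound(s_3, k_4) = 0xCB
s_5 = InvRound(s_4, k_3) = 0xEC
s_6 = InvRound(s_5, k_2) = 0xAE
s_7 = InvRound(s_6, k_1) = 0xBA
s_8 = InvRound(s_7, k_0) = 0x9B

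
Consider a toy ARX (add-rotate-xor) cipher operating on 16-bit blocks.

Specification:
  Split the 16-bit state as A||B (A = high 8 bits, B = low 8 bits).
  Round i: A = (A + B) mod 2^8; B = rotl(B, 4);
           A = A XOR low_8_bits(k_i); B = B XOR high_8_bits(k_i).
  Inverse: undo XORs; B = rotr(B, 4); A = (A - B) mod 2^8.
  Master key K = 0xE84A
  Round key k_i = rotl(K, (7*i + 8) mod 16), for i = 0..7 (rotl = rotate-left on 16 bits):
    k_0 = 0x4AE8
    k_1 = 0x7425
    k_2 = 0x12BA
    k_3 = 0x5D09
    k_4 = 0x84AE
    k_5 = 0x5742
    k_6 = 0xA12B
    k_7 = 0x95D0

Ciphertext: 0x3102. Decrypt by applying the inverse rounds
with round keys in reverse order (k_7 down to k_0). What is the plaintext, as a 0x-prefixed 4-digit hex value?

s_0 = ciphertext = 0x3102
s_1 = InvRound(s_0, k_7) = 0x6879
s_2 = InvRound(s_1, k_6) = 0xB68D
s_3 = InvRound(s_2, k_5) = 0x47AD
s_4 = InvRound(s_3, k_4) = 0x5792
s_5 = InvRound(s_4, k_3) = 0x62FC
s_6 = InvRound(s_5, k_2) = 0xEAEE
s_7 = InvRound(s_6, k_1) = 0x26A9
s_8 = InvRound(s_7, k_0) = 0x903E

0x903E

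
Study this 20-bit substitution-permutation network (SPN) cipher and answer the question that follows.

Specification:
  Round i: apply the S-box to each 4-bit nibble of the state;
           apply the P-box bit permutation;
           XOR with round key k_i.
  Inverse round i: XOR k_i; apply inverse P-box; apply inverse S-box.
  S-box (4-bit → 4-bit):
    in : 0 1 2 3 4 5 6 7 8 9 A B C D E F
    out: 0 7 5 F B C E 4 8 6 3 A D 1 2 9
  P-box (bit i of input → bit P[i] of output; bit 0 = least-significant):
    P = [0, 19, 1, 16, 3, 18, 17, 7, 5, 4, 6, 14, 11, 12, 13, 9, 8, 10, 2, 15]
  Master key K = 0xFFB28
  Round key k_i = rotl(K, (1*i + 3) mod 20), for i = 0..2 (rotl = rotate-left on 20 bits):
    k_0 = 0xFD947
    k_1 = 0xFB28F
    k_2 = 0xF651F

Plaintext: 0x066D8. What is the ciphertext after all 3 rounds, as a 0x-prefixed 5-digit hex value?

s_0 = plaintext = 0x066D8
s_1 = Round(s_0, k_0) = 0xEAB1F
s_2 = Round(s_1, k_1) = 0x8EE96
s_3 = Round(s_2, k_2) = 0x0F50D

0x0F50D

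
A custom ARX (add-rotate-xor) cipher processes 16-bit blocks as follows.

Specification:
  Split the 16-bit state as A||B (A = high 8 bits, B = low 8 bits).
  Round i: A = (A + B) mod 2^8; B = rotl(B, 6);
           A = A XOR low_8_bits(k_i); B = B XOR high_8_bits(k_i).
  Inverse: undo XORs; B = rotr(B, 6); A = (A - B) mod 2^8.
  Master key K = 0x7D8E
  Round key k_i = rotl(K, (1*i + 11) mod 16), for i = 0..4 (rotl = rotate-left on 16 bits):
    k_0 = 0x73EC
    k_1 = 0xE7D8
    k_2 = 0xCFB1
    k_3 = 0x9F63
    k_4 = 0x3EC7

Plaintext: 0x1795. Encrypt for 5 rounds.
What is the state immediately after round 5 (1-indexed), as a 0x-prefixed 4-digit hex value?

s_0 = plaintext = 0x1795
s_1 = Round(s_0, k_0) = 0x4016
s_2 = Round(s_1, k_1) = 0x8E62
s_3 = Round(s_2, k_2) = 0x4157
s_4 = Round(s_3, k_3) = 0xFB4A
s_5 = Round(s_4, k_4) = 0x82AC

0x82AC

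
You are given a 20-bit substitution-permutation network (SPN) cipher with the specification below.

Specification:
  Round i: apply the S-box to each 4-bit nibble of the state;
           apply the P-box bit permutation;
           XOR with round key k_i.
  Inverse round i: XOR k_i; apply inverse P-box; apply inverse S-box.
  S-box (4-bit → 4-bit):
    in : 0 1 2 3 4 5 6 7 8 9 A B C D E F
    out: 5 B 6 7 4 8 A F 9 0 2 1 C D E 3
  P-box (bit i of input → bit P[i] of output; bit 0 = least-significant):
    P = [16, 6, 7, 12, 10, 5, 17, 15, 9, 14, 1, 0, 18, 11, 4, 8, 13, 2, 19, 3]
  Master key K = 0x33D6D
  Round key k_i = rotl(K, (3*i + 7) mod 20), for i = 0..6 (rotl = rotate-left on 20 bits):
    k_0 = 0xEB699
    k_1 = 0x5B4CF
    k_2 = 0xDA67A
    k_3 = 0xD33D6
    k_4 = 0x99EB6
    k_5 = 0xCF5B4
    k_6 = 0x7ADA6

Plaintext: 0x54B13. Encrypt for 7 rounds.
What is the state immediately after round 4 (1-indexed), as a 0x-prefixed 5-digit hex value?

s_0 = plaintext = 0x54B13
s_1 = Round(s_0, k_0) = 0xF3061
s_2 = Round(s_1, k_1) = 0x00EB9
s_3 = Round(s_2, k_2) = 0x1C269
s_4 = Round(s_3, k_3) = 0xDD2E8
s_5 = Round(s_4, k_4) = 0x66F8C
s_6 = Round(s_5, k_5) = 0xC2A38
s_7 = Round(s_6, k_6) = 0xCF19E

0xDD2E8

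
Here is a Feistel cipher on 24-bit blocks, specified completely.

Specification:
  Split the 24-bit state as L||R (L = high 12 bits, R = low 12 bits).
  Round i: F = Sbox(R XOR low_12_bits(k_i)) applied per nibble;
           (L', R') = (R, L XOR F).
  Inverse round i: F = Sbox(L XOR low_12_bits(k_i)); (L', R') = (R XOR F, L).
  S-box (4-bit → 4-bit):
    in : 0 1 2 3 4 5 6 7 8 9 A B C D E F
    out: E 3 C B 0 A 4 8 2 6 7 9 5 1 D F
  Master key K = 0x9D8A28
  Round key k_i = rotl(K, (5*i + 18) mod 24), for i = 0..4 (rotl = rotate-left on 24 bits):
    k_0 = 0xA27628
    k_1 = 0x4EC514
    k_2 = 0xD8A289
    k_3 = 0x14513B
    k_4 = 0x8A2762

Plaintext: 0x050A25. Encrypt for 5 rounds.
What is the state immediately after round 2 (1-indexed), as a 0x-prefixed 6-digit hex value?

s_0 = plaintext = 0x050A25
s_1 = Round(s_0, k_0) = 0xA255B1
s_2 = Round(s_1, k_1) = 0x5B145F
s_3 = Round(s_2, k_2) = 0x45F1A5
s_4 = Round(s_3, k_3) = 0x1A5A32
s_5 = Round(s_4, k_4) = 0xA3200B

0x5B145F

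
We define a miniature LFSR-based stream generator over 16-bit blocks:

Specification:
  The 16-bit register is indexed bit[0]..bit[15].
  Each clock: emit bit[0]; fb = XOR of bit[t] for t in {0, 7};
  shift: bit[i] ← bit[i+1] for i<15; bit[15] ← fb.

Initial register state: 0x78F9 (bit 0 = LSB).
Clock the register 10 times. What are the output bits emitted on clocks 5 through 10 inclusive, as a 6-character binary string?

reg_0 = 0x78F9
clock 1: out=1, reg = 0x3C7C
clock 2: out=0, reg = 0x1E3E
clock 3: out=0, reg = 0x0F1F
clock 4: out=1, reg = 0x878F
clock 5: out=1, reg = 0x43C7
clock 6: out=1, reg = 0x21E3
clock 7: out=1, reg = 0x10F1
clock 8: out=1, reg = 0x0878
clock 9: out=0, reg = 0x043C
clock 10: out=0, reg = 0x021E

111100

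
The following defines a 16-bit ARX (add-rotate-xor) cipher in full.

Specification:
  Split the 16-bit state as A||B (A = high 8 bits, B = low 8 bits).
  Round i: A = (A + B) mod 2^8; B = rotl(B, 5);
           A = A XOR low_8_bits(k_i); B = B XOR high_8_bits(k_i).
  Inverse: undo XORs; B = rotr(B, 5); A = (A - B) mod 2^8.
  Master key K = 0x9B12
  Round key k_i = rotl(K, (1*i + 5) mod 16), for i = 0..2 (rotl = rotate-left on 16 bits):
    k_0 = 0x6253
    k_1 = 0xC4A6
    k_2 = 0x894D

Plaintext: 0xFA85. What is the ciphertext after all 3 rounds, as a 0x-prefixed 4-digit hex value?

s_0 = plaintext = 0xFA85
s_1 = Round(s_0, k_0) = 0x2CD2
s_2 = Round(s_1, k_1) = 0x589E
s_3 = Round(s_2, k_2) = 0xBB5A

0xBB5A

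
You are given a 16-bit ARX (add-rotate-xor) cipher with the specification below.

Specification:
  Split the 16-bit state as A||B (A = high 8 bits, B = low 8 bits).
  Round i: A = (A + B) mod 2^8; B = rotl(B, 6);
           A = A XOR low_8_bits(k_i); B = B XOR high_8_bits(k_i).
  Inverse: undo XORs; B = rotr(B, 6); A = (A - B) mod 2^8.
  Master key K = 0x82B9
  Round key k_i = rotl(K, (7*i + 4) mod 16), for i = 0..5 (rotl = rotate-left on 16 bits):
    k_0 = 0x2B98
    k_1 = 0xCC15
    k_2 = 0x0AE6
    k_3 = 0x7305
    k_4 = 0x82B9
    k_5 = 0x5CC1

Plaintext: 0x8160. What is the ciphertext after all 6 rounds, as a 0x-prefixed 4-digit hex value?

s_0 = plaintext = 0x8160
s_1 = Round(s_0, k_0) = 0x7933
s_2 = Round(s_1, k_1) = 0xB900
s_3 = Round(s_2, k_2) = 0x5F0A
s_4 = Round(s_3, k_3) = 0x6CF1
s_5 = Round(s_4, k_4) = 0xE4FE
s_6 = Round(s_5, k_5) = 0x23E3

0x23E3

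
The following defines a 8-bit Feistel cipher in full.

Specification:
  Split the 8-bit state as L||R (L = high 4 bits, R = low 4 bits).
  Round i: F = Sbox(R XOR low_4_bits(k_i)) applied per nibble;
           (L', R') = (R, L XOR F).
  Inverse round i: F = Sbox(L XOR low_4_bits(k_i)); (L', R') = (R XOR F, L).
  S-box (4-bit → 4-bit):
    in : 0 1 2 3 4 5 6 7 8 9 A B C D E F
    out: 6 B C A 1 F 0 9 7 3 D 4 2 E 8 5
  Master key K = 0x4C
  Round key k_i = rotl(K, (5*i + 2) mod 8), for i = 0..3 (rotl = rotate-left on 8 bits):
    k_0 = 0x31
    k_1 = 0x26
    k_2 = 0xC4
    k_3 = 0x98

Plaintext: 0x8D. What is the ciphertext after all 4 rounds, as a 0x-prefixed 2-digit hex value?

s_0 = plaintext = 0x8D
s_1 = Round(s_0, k_0) = 0xDA
s_2 = Round(s_1, k_1) = 0xAF
s_3 = Round(s_2, k_2) = 0xFE
s_4 = Round(s_3, k_3) = 0xEF

0xEF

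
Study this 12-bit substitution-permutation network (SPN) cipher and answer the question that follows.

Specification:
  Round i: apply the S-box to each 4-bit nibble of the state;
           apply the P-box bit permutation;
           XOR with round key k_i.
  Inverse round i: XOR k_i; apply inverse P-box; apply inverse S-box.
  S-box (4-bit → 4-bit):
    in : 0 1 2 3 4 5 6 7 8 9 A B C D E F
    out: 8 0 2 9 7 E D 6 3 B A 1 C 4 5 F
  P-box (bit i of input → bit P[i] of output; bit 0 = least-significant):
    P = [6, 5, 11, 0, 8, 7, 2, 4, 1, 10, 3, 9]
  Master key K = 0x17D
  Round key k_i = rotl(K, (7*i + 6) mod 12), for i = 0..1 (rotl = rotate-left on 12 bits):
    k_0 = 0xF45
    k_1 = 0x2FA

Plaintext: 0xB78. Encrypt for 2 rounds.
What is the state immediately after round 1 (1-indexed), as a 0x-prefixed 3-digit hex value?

0xFA3

s_0 = plaintext = 0xB78
s_1 = Round(s_0, k_0) = 0xFA3
s_2 = Round(s_1, k_1) = 0x421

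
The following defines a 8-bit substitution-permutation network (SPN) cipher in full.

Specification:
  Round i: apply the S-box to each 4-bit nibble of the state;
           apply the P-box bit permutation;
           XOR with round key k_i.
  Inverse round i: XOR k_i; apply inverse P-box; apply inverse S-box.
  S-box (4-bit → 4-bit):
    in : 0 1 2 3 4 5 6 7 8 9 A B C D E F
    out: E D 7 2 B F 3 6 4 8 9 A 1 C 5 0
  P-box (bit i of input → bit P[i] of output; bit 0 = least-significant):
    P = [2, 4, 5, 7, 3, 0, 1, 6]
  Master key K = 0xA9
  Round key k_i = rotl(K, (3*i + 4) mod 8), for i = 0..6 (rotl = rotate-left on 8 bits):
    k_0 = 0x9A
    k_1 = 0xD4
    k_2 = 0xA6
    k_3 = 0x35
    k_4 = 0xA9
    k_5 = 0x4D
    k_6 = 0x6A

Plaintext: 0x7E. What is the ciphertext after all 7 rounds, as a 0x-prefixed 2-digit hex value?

s_0 = plaintext = 0x7E
s_1 = Round(s_0, k_0) = 0xBD
s_2 = Round(s_1, k_1) = 0x35
s_3 = Round(s_2, k_2) = 0x13
s_4 = Round(s_3, k_3) = 0x6F
s_5 = Round(s_4, k_4) = 0xA0
s_6 = Round(s_5, k_5) = 0xB5
s_7 = Round(s_6, k_6) = 0x9F

0x9F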